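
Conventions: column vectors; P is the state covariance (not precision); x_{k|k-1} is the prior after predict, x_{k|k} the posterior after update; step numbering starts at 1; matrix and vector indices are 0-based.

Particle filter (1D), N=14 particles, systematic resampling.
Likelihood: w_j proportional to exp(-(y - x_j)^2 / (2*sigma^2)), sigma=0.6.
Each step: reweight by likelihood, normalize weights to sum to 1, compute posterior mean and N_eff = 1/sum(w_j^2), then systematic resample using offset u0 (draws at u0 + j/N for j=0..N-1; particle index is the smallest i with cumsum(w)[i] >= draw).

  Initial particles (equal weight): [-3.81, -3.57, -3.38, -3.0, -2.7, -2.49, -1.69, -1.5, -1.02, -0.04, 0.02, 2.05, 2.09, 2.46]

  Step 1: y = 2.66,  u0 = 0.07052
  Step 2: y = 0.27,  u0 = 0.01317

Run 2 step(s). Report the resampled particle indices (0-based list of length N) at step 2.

step 1: w=[0.0000, 0.0000, 0.0000, 0.0000, 0.0000, 0.0000, 0.0000, 0.0000, 0.0000, 0.0000, 0.0000, 0.2737, 0.2922, 0.4341]  mean=2.2396  Neff=2.8678  idx=[11, 11, 11, 12, 12, 12, 12, 13, 13, 13, 13, 13, 13, 13]
step 2: w=[0.1428, 0.1428, 0.1428, 0.1169, 0.1169, 0.1169, 0.1169, 0.0149, 0.0149, 0.0149, 0.0149, 0.0149, 0.0149, 0.0149]  mean=2.1114  Neff=8.5226  idx=[0, 0, 1, 1, 2, 2, 3, 3, 4, 4, 5, 6, 6, 10]

resampled_idx = [0, 0, 1, 1, 2, 2, 3, 3, 4, 4, 5, 6, 6, 10]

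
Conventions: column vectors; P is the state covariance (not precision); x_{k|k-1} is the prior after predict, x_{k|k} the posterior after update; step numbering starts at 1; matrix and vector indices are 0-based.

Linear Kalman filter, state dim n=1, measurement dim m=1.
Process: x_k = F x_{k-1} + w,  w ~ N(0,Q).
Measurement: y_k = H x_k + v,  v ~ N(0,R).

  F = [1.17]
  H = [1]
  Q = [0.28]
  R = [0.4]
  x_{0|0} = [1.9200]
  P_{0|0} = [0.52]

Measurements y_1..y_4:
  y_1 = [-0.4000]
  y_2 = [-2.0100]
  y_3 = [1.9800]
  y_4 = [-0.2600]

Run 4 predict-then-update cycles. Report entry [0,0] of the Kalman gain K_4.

step 1: x^-=[2.2464]  P^-=[0.9918]  S=[1.3918]  K=[0.7126]  nu=[-2.6464]  x^+=[0.3606]  P^+=[0.2850]
step 2: x^-=[0.4218]  P^-=[0.6702]  S=[1.0702]  K=[0.6262]  nu=[-2.4318]  x^+=[-1.1011]  P^+=[0.2505]
step 3: x^-=[-1.2882]  P^-=[0.6229]  S=[1.0229]  K=[0.6090]  nu=[3.2682]  x^+=[0.7020]  P^+=[0.2436]
step 4: x^-=[0.8213]  P^-=[0.6134]  S=[1.0134]  K=[0.6053]  nu=[-1.0813]  x^+=[0.1668]  P^+=[0.2421]

K[0,0] = 0.6053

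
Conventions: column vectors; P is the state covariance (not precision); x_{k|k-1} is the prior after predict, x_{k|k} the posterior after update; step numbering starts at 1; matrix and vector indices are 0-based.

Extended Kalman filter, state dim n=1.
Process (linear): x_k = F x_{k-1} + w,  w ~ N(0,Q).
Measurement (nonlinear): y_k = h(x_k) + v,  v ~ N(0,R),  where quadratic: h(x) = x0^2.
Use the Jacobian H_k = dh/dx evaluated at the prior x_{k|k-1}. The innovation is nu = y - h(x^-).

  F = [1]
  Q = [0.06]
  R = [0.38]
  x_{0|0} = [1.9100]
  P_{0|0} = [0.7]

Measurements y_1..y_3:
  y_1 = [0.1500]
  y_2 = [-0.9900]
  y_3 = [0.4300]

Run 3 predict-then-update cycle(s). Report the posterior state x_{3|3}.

step 1: x^-=[1.9100]  P^-=[0.7600]  H_jac=[3.8200]  S=[11.4702]  K=[0.2531]  nu=[-3.4981]  x^+=[1.0246]  P^+=[0.0252]
step 2: x^-=[1.0246]  P^-=[0.0852]  H_jac=[2.0492]  S=[0.7377]  K=[0.2366]  nu=[-2.0398]  x^+=[0.5420]  P^+=[0.0439]
step 3: x^-=[0.5420]  P^-=[0.1039]  H_jac=[1.0839]  S=[0.5020]  K=[0.2243]  nu=[0.1363]  x^+=[0.5725]  P^+=[0.0786]

x_post = [0.5725]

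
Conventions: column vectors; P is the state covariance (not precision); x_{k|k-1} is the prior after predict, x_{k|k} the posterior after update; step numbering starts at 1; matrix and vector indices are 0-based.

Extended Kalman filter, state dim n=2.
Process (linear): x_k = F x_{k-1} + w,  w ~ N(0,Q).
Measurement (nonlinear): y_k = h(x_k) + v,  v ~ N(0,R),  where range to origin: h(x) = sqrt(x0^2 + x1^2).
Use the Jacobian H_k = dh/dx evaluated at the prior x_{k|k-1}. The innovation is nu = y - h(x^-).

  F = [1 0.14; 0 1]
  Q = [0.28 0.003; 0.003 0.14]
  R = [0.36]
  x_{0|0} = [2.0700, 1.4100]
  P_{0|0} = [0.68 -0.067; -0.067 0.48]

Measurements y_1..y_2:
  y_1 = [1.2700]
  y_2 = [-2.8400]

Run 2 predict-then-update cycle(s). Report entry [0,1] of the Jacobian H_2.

step 1: x^-=[2.2674, 1.4100]  P^-=[0.9506 0.0032; 0.0032 0.6200]  H_jac=[0.8492 0.5281]  S=[1.2213]  K=[0.6624; 0.2703]  nu=[-1.4001]  x^+=[1.3400, 1.0316]  P^+=[0.4148 -0.2155; -0.2155 0.5308]
step 2: x^-=[1.4844, 1.0316]  P^-=[0.6449 -0.1382; -0.1382 0.6708]  H_jac=[0.8212 0.5707]  S=[0.8838]  K=[0.5100; 0.3047]  nu=[-4.6477]  x^+=[-0.8857, -0.3847]  P^+=[0.4150 -0.2755; -0.2755 0.5887]

H_jac[0,1] = 0.5707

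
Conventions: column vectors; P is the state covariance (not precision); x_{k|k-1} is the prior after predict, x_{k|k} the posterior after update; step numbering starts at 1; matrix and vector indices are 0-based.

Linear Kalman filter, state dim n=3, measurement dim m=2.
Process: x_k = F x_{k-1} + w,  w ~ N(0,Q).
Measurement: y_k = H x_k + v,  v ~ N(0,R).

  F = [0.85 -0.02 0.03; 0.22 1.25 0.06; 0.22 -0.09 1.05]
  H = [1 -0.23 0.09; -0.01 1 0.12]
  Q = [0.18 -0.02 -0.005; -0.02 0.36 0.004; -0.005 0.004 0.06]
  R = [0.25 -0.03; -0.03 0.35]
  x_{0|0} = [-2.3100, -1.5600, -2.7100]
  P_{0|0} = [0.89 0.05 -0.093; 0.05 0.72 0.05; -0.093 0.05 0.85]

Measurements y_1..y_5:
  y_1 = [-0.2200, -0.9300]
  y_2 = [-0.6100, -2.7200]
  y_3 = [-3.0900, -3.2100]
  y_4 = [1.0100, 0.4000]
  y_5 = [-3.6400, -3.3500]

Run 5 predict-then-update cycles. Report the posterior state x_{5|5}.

x_post = [-2.1155, -2.1697, -4.4221]

step 1: x^-=[-2.0136, -2.6208, -3.2133]  P^-=[0.8176 0.1793 0.1007; 0.1793 1.5637 0.0750; 0.1007 0.0750 0.9916]  S=[1.0908 -0.1907; -0.1907 1.9422]  K=[0.7493 0.1679; -0.0180 0.8070; 0.1787 0.1169]  nu=[1.4800, 2.0563]  x^+=[-0.5593, -0.9880, -2.7084]  P^+=[0.1983 0.0456 -0.0611; 0.0456 0.2928 -0.0776; -0.0611 -0.0776 0.9382]
step 2: x^-=[-0.5369, -1.5205, -2.8779]  P^-=[0.3196 0.0534 0.0054; 0.0534 0.8423 -0.0650; 0.0054 -0.0650 1.0910]  S=[0.6021 -0.1651; -0.1651 1.1913]  K=[0.5436 0.1180; -0.0529 0.6927; 0.2203 0.0858]  nu=[-0.1638, -0.8595]  x^+=[-0.7273, -2.1072, -2.9878]  P^+=[0.1463 0.0345 -0.0668; 0.0345 0.2569 -0.1043; -0.0668 -0.1043 1.0592]
step 3: x^-=[-0.6657, -2.9733, -3.1075]  P^-=[0.2823 0.0317 -0.0042; 0.0317 0.7738 -0.0950; -0.0042 -0.0950 1.2244]  S=[0.5718 -0.1723; -0.1723 1.1181]  K=[0.5117 0.1042; -0.0687 0.6711; 0.2492 0.0849]  nu=[-2.8285, 0.1295]  x^+=[-2.0996, -2.6922, -3.8012]  P^+=[0.1388 0.0315 -0.0750; 0.0315 0.2518 -0.1211; -0.0750 -0.1211 1.1882]
step 4: x^-=[-1.8449, -4.0552, -4.2109]  P^-=[0.2767 0.0264 -0.0083; 0.0264 0.7616 -0.1113; -0.0083 -0.1113 1.3657]  S=[0.5690 -0.1746; -0.1746 1.1040]  K=[0.5051 0.1004; -0.0747 0.6657; 0.2743 0.0911]  nu=[2.3012, 4.9420]  x^+=[-0.1862, -0.9374, -3.1295]  P^+=[0.1381 0.0315 -0.0844; 0.0315 0.2518 -0.1359; -0.0844 -0.1359 1.3224]
step 5: x^-=[-0.2334, -1.4006, -3.2426]  P^-=[0.2759 0.0255 -0.0123; 0.0255 0.7597 -0.1245; -0.0123 -0.1245 1.5121]  S=[0.5695 -0.1749; -0.1749 1.1011]  K=[0.5026 0.0991; -0.0780 0.6637; 0.2981 0.0992]  nu=[-3.4368, -1.5627]  x^+=[-2.1155, -2.1697, -4.4221]  P^+=[0.1386 0.0323 -0.0946; 0.0323 0.2530 -0.1505; -0.0946 -0.1505 1.4610]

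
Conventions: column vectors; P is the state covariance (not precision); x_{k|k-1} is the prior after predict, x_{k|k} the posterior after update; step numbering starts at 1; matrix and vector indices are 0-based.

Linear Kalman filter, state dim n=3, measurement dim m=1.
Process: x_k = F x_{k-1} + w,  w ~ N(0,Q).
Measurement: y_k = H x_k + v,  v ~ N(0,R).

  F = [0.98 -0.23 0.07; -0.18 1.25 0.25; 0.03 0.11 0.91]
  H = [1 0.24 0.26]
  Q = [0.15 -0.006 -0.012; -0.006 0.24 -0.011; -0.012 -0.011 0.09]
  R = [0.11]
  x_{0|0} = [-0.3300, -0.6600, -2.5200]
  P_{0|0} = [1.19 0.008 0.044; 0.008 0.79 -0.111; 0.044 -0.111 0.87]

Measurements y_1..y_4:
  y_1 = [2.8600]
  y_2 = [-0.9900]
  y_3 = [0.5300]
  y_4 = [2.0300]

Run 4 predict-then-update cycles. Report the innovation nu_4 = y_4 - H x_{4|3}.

innov = [1.5585]

step 1: x^-=[-0.3480, -1.3956, -2.3757]  P^-=[1.3449 -0.4108 0.1209; -0.4108 1.4904 0.1531; 0.1209 0.1531 0.8013]  S=[1.4798]  K=[0.8635; -0.0090; 0.2473]  nu=[4.1606]  x^+=[3.2447, -1.4330, -1.3466]  P^+=[0.2416 -0.3993 -0.1951; -0.3993 1.4903 0.1564; -0.1951 0.1564 0.7108]
step 2: x^-=[3.4152, -2.7119, -1.2857]  P^-=[0.6125 -1.0110 -0.2436; -1.0110 2.9157 0.5599; -0.2436 0.5599 0.7149]  S=[0.3967]  K=[0.7727; -0.4174; 0.1933]  nu=[-3.4200]  x^+=[0.7726, -1.2844, -1.9467]  P^+=[0.3756 -0.8830 -0.3028; -0.8830 2.8466 0.5919; -0.3028 0.5919 0.7000]
step 3: x^-=[0.9163, -2.2313, -1.8896]  P^-=[1.0022 -2.0493 -0.5075; -2.0493 5.5383 1.2589; -0.5075 1.2589 0.8006]  S=[0.3949]  K=[0.9583; -0.9945; 0.0071]  nu=[0.6405]  x^+=[1.5301, -2.8682, -1.8850]  P^+=[0.6396 -1.6729 -0.5102; -1.6729 5.1477 1.2617; -0.5102 1.2617 0.8006]
step 4: x^-=[2.0272, -4.3320, -1.9850]  P^-=[1.6840 -3.7841 -0.9516; -3.7841 9.9414 2.3955; -0.9516 2.3955 1.0295]  S=[0.4240]  K=[1.2463; -1.8286; -0.2572]  nu=[1.5585]  x^+=[3.9696, -7.1820, -2.3858]  P^+=[1.0255 -2.8178 -0.8158; -2.8178 8.5237 2.1961; -0.8158 2.1961 1.0015]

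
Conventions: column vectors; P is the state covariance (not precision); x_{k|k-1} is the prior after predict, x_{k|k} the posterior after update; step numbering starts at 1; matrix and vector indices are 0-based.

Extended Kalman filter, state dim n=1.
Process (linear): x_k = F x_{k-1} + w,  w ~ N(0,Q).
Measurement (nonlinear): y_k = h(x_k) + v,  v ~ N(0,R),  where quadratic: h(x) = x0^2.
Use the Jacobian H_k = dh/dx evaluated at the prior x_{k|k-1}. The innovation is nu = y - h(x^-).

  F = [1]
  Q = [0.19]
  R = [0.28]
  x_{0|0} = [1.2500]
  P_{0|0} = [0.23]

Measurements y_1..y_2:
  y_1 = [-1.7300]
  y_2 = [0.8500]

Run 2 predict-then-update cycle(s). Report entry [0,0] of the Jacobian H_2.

step 1: x^-=[1.2500]  P^-=[0.4200]  H_jac=[2.5000]  S=[2.9050]  K=[0.3614]  nu=[-3.2925]  x^+=[0.0599]  P^+=[0.0405]
step 2: x^-=[0.0599]  P^-=[0.2305]  H_jac=[0.1199]  S=[0.2833]  K=[0.0975]  nu=[0.8464]  x^+=[0.1425]  P^+=[0.2278]

H_jac[0,0] = 0.1199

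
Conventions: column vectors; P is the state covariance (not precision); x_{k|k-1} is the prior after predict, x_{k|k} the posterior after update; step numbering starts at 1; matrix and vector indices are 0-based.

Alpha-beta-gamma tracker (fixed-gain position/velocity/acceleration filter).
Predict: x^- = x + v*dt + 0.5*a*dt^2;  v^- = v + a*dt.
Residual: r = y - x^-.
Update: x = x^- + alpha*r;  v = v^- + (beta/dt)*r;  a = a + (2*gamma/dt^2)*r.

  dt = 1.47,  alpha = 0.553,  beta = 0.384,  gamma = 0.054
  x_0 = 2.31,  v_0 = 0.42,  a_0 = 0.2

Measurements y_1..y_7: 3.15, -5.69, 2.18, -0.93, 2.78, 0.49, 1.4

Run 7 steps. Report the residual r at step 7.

resid = -1.0144

step 1: x_pred=3.1435  r=0.0065  x^+=3.1471  v^+=0.7157  a^+=0.2003
step 2: x_pred=4.4156  r=-10.1056  x^+=-1.1728  v^+=-1.6297  a^+=-0.3047
step 3: x_pred=-3.8976  r=6.0776  x^+=-0.5367  v^+=-0.4900  a^+=-0.0010
step 4: x_pred=-1.2581  r=0.3281  x^+=-1.0766  v^+=-0.4058  a^+=0.0154
step 5: x_pred=-1.6565  r=4.4365  x^+=0.7969  v^+=0.7758  a^+=0.2371
step 6: x_pred=2.1936  r=-1.7036  x^+=1.2515  v^+=0.6794  a^+=0.1520
step 7: x_pred=2.4144  r=-1.0144  x^+=1.8534  v^+=0.6378  a^+=0.1013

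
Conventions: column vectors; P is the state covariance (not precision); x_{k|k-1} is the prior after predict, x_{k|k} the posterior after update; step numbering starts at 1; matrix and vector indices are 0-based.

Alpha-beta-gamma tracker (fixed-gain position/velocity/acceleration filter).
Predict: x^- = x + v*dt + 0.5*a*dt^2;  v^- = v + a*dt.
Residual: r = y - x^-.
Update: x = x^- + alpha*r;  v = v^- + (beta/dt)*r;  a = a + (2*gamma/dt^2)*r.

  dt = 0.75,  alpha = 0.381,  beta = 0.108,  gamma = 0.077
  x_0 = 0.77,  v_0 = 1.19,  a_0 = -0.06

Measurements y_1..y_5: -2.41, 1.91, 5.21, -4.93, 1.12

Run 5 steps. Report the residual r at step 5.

step 1: x_pred=1.6456  r=-4.0556  x^+=0.1004  v^+=0.5610  a^+=-1.1703
step 2: x_pred=0.1920  r=1.7180  x^+=0.8466  v^+=-0.0694  a^+=-0.7000
step 3: x_pred=0.5977  r=4.6123  x^+=2.3550  v^+=0.0698  a^+=0.5628
step 4: x_pred=2.5656  r=-7.4956  x^+=-0.2902  v^+=-0.5875  a^+=-1.4894
step 5: x_pred=-1.1497  r=2.2697  x^+=-0.2850  v^+=-1.3777  a^+=-0.8680

resid = 2.2697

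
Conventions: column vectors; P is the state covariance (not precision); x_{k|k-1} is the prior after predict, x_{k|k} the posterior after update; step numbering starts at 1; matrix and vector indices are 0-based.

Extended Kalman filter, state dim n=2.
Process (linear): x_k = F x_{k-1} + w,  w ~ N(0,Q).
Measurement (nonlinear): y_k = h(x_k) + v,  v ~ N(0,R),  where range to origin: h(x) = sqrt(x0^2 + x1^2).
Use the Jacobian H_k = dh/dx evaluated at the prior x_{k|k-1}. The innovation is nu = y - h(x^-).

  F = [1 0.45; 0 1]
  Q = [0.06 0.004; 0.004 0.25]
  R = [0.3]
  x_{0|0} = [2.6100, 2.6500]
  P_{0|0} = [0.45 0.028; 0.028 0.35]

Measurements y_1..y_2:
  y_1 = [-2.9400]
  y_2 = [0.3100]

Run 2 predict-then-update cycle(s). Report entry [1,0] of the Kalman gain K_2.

step 1: x^-=[3.8025, 2.6500]  P^-=[0.6061 0.1895; 0.1895 0.6000]  H_jac=[0.8204 0.5718]  S=[1.0819]  K=[0.5598; 0.4608]  nu=[-7.5748]  x^+=[-0.4376, -0.8405]  P^+=[0.2671 -0.0896; -0.0896 0.3703]
step 2: x^-=[-0.8158, -0.8405]  P^-=[0.3215 0.0811; 0.0811 0.6203]  H_jac=[-0.6965 -0.7176]  S=[0.8564]  K=[-0.3294; -0.5857]  nu=[-0.8613]  x^+=[-0.5321, -0.3360]  P^+=[0.2286 -0.0841; -0.0841 0.3265]

K[1,0] = -0.5857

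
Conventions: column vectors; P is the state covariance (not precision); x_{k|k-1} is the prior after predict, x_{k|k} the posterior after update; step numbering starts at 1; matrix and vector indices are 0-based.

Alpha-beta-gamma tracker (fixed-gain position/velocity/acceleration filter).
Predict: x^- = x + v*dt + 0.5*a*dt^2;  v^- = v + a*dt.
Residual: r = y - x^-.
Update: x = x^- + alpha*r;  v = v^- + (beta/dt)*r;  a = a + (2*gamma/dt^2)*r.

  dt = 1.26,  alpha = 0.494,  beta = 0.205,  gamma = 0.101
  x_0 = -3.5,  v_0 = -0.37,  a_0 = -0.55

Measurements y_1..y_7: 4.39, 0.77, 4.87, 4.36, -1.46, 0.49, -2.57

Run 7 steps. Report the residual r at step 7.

resid = -3.8770

step 1: x_pred=-4.4028  r=8.7928  x^+=-0.0592  v^+=0.3676  a^+=0.5688
step 2: x_pred=0.8555  r=-0.0855  x^+=0.8132  v^+=1.0703  a^+=0.5579
step 3: x_pred=2.6047  r=2.2653  x^+=3.7237  v^+=2.1418  a^+=0.8461
step 4: x_pred=7.0941  r=-2.7341  x^+=5.7434  v^+=2.7631  a^+=0.4982
step 5: x_pred=9.6204  r=-11.0804  x^+=4.1467  v^+=1.5881  a^+=-0.9116
step 6: x_pred=5.4241  r=-4.9341  x^+=2.9866  v^+=-0.3633  a^+=-1.5394
step 7: x_pred=1.3070  r=-3.8770  x^+=-0.6083  v^+=-2.9337  a^+=-2.0327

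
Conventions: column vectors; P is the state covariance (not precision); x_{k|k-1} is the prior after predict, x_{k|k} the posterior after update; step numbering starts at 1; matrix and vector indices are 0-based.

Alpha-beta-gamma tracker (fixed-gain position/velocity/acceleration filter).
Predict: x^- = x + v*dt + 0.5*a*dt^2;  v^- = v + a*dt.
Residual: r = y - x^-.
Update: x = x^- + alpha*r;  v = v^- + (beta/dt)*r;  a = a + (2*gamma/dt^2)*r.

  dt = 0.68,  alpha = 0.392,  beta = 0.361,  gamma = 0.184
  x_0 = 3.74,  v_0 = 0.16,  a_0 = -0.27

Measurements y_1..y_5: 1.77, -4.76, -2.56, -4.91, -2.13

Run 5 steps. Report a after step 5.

a_post = 10.8408

step 1: x_pred=3.7864  r=-2.0164  x^+=2.9960  v^+=-1.0941  a^+=-1.8747
step 2: x_pred=1.8186  r=-6.5786  x^+=-0.7602  v^+=-5.8613  a^+=-7.1103
step 3: x_pred=-6.3898  r=3.8298  x^+=-4.8885  v^+=-8.6631  a^+=-4.0623
step 4: x_pred=-11.7186  r=6.8086  x^+=-9.0497  v^+=-7.8109  a^+=1.3563
step 5: x_pred=-14.0475  r=11.9175  x^+=-9.3758  v^+=-0.5618  a^+=10.8408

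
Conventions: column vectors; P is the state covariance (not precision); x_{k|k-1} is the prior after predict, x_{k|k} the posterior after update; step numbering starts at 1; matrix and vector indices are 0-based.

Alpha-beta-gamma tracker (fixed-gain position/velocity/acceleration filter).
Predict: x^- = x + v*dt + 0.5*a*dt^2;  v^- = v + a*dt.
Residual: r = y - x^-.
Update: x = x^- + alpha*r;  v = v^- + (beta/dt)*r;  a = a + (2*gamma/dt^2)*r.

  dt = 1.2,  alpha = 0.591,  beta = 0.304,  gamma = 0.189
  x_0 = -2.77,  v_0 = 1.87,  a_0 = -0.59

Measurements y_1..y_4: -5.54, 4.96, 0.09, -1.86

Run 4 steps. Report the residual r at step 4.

step 1: x_pred=-0.9508  r=-4.5892  x^+=-3.6630  v^+=-0.0006  a^+=-1.7947
step 2: x_pred=-4.9559  r=9.9159  x^+=0.9044  v^+=0.3578  a^+=0.8083
step 3: x_pred=1.9157  r=-1.8257  x^+=0.8367  v^+=0.8652  a^+=0.3290
step 4: x_pred=2.1119  r=-3.9719  x^+=-0.2355  v^+=0.2538  a^+=-0.7136

resid = -3.9719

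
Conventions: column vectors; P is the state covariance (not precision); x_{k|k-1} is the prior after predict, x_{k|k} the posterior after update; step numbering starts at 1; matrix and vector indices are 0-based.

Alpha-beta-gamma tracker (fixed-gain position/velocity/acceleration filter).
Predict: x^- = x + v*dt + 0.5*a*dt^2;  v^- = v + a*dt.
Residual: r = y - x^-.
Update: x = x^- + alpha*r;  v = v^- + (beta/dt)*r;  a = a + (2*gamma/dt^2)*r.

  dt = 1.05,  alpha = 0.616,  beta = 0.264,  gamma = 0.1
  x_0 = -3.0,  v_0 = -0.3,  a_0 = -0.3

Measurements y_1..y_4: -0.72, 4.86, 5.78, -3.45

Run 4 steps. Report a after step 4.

a_post = -0.9619

step 1: x_pred=-3.4804  r=2.7604  x^+=-1.7800  v^+=0.0790  a^+=0.2007
step 2: x_pred=-1.5863  r=6.4463  x^+=2.3846  v^+=1.9106  a^+=1.3702
step 3: x_pred=5.1460  r=0.6340  x^+=5.5366  v^+=3.5087  a^+=1.4852
step 4: x_pred=10.0394  r=-13.4894  x^+=1.7299  v^+=1.6765  a^+=-0.9619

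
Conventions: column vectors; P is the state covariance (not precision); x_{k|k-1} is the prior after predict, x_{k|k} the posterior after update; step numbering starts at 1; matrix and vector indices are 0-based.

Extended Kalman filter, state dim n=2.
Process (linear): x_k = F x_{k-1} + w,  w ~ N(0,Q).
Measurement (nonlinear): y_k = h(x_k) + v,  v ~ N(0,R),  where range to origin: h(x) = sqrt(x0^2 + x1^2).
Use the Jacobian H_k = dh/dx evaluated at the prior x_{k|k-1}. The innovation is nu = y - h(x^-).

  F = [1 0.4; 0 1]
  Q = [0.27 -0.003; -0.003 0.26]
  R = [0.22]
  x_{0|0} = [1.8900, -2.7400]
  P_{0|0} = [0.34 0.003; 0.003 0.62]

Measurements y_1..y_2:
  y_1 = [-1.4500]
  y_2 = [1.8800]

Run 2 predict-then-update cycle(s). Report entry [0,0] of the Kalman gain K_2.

K[0,0] = 0.7854

step 1: x^-=[0.7940, -2.7400]  P^-=[0.7116 0.2480; 0.2480 0.8800]  H_jac=[0.2783 -0.9605]  S=[0.9544]  K=[-0.0421; -0.8133]  nu=[-4.3027]  x^+=[0.9750, 0.7595]  P^+=[0.7099 0.2154; 0.2154 0.2487]
step 2: x^-=[1.2788, 0.7595]  P^-=[1.1920 0.3118; 0.3118 0.5087]  H_jac=[0.8598 0.5107]  S=[1.5076]  K=[0.7854; 0.3501]  nu=[0.3927]  x^+=[1.5872, 0.8970]  P^+=[0.2620 -0.1028; -0.1028 0.3239]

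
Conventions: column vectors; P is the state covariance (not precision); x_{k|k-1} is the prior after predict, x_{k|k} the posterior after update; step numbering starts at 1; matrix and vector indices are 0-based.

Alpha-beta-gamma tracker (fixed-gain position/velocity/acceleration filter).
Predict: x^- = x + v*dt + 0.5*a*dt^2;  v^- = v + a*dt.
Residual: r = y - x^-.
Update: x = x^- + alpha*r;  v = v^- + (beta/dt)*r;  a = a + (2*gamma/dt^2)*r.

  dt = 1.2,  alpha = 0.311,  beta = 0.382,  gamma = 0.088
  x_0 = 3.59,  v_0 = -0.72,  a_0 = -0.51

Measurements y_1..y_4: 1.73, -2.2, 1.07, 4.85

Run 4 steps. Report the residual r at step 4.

step 1: x_pred=2.3588  r=-0.6288  x^+=2.1632  v^+=-1.5322  a^+=-0.5869
step 2: x_pred=-0.0979  r=-2.1021  x^+=-0.7516  v^+=-2.9056  a^+=-0.8438
step 3: x_pred=-4.8458  r=5.9158  x^+=-3.0060  v^+=-2.0349  a^+=-0.1207
step 4: x_pred=-5.5348  r=10.3848  x^+=-2.3051  v^+=1.1261  a^+=1.1485

resid = 10.3848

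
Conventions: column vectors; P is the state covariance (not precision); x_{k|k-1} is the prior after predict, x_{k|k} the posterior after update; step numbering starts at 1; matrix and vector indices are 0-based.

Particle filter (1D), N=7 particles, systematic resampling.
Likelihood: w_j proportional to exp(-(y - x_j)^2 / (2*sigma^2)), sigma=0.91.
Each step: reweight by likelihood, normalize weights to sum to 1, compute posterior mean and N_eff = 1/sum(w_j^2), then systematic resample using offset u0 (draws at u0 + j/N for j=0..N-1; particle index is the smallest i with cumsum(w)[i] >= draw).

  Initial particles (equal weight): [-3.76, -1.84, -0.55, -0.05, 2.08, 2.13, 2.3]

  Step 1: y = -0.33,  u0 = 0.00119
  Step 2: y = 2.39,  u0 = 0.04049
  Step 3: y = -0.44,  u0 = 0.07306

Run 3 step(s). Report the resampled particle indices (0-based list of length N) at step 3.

resampled_idx = [0, 1, 2, 3, 4, 5, 6]

step 1: w=[0.0004, 0.1122, 0.4318, 0.4240, 0.0133, 0.0115, 0.0068]  mean=-0.3986  Neff=2.6376  idx=[1, 2, 2, 2, 3, 3, 3]
step 2: w=[0.0002, 0.0549, 0.0549, 0.0549, 0.2784, 0.2784, 0.2784]  mean=-0.1327  Neff=4.1399  idx=[1, 4, 4, 5, 5, 6, 6]
step 3: w=[0.1535, 0.1411, 0.1411, 0.1411, 0.1411, 0.1411, 0.1411]  mean=-0.1268  Neff=6.9935  idx=[0, 1, 2, 3, 4, 5, 6]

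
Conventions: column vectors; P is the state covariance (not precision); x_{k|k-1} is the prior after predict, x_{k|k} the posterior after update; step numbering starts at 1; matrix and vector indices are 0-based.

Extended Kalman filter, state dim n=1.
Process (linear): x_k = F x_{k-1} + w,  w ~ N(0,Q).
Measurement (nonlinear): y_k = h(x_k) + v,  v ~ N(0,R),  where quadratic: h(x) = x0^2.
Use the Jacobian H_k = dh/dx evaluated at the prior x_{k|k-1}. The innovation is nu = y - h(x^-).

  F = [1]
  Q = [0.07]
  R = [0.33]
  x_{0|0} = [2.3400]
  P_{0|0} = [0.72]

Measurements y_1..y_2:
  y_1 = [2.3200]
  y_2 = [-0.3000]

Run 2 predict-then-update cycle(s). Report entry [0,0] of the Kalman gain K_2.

K[0,0] = 0.2214

step 1: x^-=[2.3400]  P^-=[0.7900]  H_jac=[4.6800]  S=[17.6329]  K=[0.2097]  nu=[-3.1556]  x^+=[1.6783]  P^+=[0.0148]
step 2: x^-=[1.6783]  P^-=[0.0848]  H_jac=[3.3567]  S=[1.2853]  K=[0.2214]  nu=[-3.1168]  x^+=[0.9882]  P^+=[0.0218]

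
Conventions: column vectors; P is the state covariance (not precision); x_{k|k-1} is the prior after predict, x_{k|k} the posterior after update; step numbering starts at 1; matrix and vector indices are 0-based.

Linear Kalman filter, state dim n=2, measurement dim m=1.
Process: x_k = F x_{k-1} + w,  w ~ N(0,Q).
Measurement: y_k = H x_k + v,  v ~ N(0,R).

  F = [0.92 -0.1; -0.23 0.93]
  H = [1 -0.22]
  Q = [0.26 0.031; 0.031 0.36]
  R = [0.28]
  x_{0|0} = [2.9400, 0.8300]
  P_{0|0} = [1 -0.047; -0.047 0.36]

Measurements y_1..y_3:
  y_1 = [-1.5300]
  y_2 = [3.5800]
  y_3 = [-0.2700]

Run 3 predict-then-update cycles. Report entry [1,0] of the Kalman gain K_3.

step 1: x^-=[2.6218, 0.0957]  P^-=[1.1186 -0.2554; -0.2554 0.7444]  S=[1.5470]  K=[0.7594; -0.2709]  nu=[-4.1307]  x^+=[-0.5151, 1.2148]  P^+=[0.2265 0.0629; 0.0629 0.6308]
step 2: x^-=[-0.5954, 1.2483]  P^-=[0.4464 -0.0203; -0.0203 0.8907]  S=[0.7785]  K=[0.5792; -0.2778]  nu=[4.4500]  x^+=[1.9821, 0.0121]  P^+=[0.1853 0.1049; 0.1049 0.8306]
step 3: x^-=[1.8223, -0.4446]  P^-=[0.4058 0.0068; 0.0068 1.0433]  S=[0.7333]  K=[0.5513; -0.3038]  nu=[-2.1901]  x^+=[0.6148, 0.2207]  P^+=[0.1829 0.1296; 0.1296 0.9756]

K[1,0] = -0.3038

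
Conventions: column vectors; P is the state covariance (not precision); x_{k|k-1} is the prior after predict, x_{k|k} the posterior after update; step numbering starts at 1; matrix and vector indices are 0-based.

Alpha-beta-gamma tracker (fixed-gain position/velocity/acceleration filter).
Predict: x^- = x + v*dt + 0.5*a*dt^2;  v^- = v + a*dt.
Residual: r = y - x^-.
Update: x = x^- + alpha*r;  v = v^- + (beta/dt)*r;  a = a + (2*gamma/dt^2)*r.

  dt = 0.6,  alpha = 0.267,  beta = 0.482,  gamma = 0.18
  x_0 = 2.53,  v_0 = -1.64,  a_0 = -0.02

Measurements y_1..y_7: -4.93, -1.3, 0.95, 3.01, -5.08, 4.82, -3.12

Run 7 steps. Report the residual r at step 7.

step 1: x_pred=1.5424  r=-6.4724  x^+=-0.1857  v^+=-6.8515  a^+=-6.4924
step 2: x_pred=-5.4653  r=4.1653  x^+=-4.3531  v^+=-7.4008  a^+=-2.3271
step 3: x_pred=-9.2125  r=10.1625  x^+=-6.4991  v^+=-0.6332  a^+=7.8354
step 4: x_pred=-5.4687  r=8.4787  x^+=-3.2049  v^+=10.8792  a^+=16.3141
step 5: x_pred=6.2592  r=-11.3392  x^+=3.2316  v^+=11.5585  a^+=4.9749
step 6: x_pred=11.0622  r=-6.2422  x^+=9.3955  v^+=9.5289  a^+=-1.2673
step 7: x_pred=14.8848  r=-18.0048  x^+=10.0775  v^+=-5.6953  a^+=-19.2721

resid = -18.0048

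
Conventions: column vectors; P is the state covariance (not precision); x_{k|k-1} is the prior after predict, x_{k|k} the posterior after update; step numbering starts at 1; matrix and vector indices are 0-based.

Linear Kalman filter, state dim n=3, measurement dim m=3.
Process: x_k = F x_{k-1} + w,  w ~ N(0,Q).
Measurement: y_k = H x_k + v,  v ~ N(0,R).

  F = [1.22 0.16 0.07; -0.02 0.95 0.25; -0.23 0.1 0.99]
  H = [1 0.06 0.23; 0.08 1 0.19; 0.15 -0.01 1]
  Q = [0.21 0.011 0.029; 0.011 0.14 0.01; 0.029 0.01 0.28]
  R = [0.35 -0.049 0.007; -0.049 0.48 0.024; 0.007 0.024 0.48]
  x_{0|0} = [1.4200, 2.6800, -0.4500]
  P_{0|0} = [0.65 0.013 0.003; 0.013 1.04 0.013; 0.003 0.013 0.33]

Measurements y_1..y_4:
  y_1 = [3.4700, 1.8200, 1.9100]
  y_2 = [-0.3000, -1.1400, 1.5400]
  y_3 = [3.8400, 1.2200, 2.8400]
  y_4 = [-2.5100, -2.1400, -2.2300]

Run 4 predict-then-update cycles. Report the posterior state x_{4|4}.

x_post = [-0.0112, -0.6743, -1.1840]

step 1: x^-=[2.1297, 2.4051, -0.5041]  P^-=[1.2116 0.1763 -0.1070; 0.1763 1.1051 0.2029; -0.1070 0.2029 0.6488]  S=[1.5774 0.3464 0.2381; 0.3464 1.7184 0.3680; 0.2381 0.3680 1.1195]  K=[0.7718 0.0138 -0.1035; 0.0409 0.6730 -0.0349; -0.0663 0.0802 0.5512]  nu=[1.3119, -0.6597, 2.1187]  x^+=[2.9138, 1.9408, 0.5237]  P^+=[0.2914 -0.0403 -0.0881; -0.0403 0.3217 0.0089; -0.0881 0.0089 0.2793]
step 2: x^-=[3.9021, 1.9164, 0.0424]  P^-=[0.6228 -0.0147 -0.1352; -0.0147 0.4546 0.1354; -0.1352 0.1354 0.6161]  S=[0.9468 0.0448 0.1098; 0.0448 1.0058 0.2622; 0.1098 0.2622 1.0670]  K=[0.6359 0.0089 -0.1067; 0.0236 0.4750 0.0014; -0.0517 0.1024 0.5373]  nu=[-4.3268, -3.3766, 0.9315]  x^+=[1.0210, 0.2119, 0.4207]  P^+=[0.2425 -0.0330 -0.0832; -0.0330 0.2258 0.0194; -0.0832 0.0194 0.2727]
step 3: x^-=[1.3090, 0.2861, 0.2029]  P^-=[0.5514 -0.0172 -0.1153; -0.0172 0.3723 0.1325; -0.1153 0.1325 0.6056]  S=[0.8833 0.0346 0.1171; 0.0346 0.9218 0.2592; 0.1171 0.2592 1.0609]  K=[0.6059 0.0108 -0.1001; 0.0220 0.4253 0.0127; -0.0386 0.1109 0.5305]  nu=[2.4672, 0.7907, 2.4436]  x^+=[2.5677, 0.7075, 1.4917]  P^+=[0.2307 -0.0304 -0.0785; -0.0304 0.2014 0.0230; -0.0785 0.0230 0.2690]
step 4: x^-=[3.3503, 0.9938, 0.9570]  P^-=[0.5351 -0.0159 -0.1062; -0.0159 0.3516 0.1318; -0.1062 0.1318 0.5996]  S=[0.8710 0.0349 0.1227; 0.0349 0.9010 0.2585; 0.1227 0.2585 1.0572]  K=[0.5984 0.0121 -0.0968; 0.0221 0.4112 0.0160; -0.0333 0.1134 0.5270]  nu=[-6.1400, -3.5836, -3.6796]  x^+=[-0.0112, -0.6743, -1.1840]  P^+=[0.2275 -0.0295 -0.0764; -0.0295 0.1944 0.0241; -0.0764 0.0241 0.2671]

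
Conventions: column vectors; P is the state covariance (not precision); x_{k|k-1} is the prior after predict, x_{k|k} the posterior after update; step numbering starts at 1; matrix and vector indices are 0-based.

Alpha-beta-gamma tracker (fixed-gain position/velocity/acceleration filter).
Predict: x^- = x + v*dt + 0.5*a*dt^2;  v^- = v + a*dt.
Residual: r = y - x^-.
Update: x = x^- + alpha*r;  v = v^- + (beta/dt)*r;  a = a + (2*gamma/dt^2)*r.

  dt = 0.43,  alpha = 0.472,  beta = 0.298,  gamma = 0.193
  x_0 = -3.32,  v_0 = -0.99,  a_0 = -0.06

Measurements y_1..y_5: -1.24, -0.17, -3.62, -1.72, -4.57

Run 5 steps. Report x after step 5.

x_post = -2.3923

step 1: x_pred=-3.7512  r=2.5112  x^+=-2.5659  v^+=0.7246  a^+=5.1825
step 2: x_pred=-1.7753  r=1.6053  x^+=-1.0176  v^+=4.0655  a^+=8.5337
step 3: x_pred=1.5195  r=-5.1395  x^+=-0.9063  v^+=4.1732  a^+=-2.1957
step 4: x_pred=0.6851  r=-2.4051  x^+=-0.4501  v^+=1.5622  a^+=-7.2167
step 5: x_pred=-0.4455  r=-4.1245  x^+=-2.3923  v^+=-4.3993  a^+=-15.8270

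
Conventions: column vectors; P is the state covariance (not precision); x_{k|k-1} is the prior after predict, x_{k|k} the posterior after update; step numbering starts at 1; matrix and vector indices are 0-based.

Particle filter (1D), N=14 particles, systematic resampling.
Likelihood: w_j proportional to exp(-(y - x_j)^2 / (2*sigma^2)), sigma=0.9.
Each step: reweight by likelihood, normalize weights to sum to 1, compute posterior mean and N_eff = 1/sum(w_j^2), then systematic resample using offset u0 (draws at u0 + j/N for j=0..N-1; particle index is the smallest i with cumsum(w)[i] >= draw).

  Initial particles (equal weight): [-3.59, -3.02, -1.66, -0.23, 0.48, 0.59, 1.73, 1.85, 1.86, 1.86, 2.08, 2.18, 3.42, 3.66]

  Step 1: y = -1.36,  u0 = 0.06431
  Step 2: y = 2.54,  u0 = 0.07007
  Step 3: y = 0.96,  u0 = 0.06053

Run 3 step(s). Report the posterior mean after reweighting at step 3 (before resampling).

post_mean = 0.4899

step 1: w=[0.0250, 0.0982, 0.5092, 0.2447, 0.0666, 0.0515, 0.0015, 0.0009, 0.0009, 0.0009, 0.0004, 0.0002, 0.0000, 0.0000]  mean=-1.2167  Neff=2.9716  idx=[1, 2, 2, 2, 2, 2, 2, 2, 3, 3, 3, 3, 4, 5]
step 2: w=[0.0000, 0.0001, 0.0001, 0.0001, 0.0001, 0.0001, 0.0001, 0.0001, 0.0431, 0.0431, 0.0431, 0.0431, 0.3576, 0.4695]  mean=0.4080  Neff=2.8110  idx=[9, 11, 12, 12, 12, 12, 12, 13, 13, 13, 13, 13, 13, 13]
step 3: w=[0.0360, 0.0360, 0.0748, 0.0748, 0.0748, 0.0748, 0.0748, 0.0792, 0.0792, 0.0792, 0.0792, 0.0792, 0.0792, 0.0792]  mean=0.4899  Neff=13.4368  idx=[1, 2, 3, 4, 5, 6, 7, 8, 9, 10, 11, 12, 12, 13]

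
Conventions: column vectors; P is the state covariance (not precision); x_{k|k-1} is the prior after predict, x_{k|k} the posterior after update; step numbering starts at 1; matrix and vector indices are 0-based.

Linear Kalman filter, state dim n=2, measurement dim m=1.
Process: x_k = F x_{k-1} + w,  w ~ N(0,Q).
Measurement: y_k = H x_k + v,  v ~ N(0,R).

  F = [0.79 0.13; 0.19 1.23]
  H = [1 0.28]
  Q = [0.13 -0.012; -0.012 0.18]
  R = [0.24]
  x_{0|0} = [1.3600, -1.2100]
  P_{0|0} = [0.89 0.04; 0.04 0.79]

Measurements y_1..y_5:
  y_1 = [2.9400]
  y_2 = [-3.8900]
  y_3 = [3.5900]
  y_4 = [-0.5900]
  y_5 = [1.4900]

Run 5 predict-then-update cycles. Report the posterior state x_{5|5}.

step 1: x^-=[0.9171, -1.2299]  P^-=[0.7070 0.2878; 0.2878 1.4260]  S=[1.2200]  K=[0.6456; 0.5632]  nu=[2.3673]  x^+=[2.4454, 0.1033]  P^+=[0.1986 -0.1558; -0.1558 1.0391]
step 2: x^-=[1.9453, 0.5917]  P^-=[0.2395 0.0287; 0.0287 1.6864]  S=[0.6278]  K=[0.3943; 0.7979]  nu=[-6.0009]  x^+=[-0.4208, -4.1966]  P^+=[0.1419 -0.1688; -0.1688 1.2867]
step 3: x^-=[-0.8780, -5.2418]  P^-=[0.2056 0.0469; 0.0469 2.0529]  S=[0.6328]  K=[0.3457; 0.9824]  nu=[5.9357]  x^+=[1.1738, 0.5894]  P^+=[0.1300 -0.1680; -0.1680 1.4422]
step 4: x^-=[1.0040, 0.9480]  P^-=[0.2010 0.0707; 0.0707 2.2880]  S=[0.6600]  K=[0.3346; 1.0778]  nu=[-1.8594]  x^+=[0.3819, -1.0561]  P^+=[0.1271 -0.1673; -0.1673 1.5213]
step 5: x^-=[0.1644, -1.2265]  P^-=[0.2007 0.0837; 0.0837 2.4080]  S=[0.6763]  K=[0.3314; 1.1206]  nu=[1.6690]  x^+=[0.7175, 0.6438]  P^+=[0.1264 -0.1675; -0.1675 1.5587]

x_post = [0.7175, 0.6438]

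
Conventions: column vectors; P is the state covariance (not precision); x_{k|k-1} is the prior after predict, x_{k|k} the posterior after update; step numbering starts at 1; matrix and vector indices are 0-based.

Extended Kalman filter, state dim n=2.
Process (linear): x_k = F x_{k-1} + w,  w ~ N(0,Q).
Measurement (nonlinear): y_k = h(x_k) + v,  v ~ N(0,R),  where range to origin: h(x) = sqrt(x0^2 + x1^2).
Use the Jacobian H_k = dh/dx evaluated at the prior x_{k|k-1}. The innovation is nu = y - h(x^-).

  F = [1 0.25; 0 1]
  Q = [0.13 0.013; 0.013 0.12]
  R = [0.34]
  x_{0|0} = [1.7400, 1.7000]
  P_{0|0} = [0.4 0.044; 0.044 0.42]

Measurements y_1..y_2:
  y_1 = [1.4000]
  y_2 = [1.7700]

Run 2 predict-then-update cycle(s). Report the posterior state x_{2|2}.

x_post = [1.6052, 1.0130]

step 1: x^-=[2.1650, 1.7000]  P^-=[0.5783 0.1620; 0.1620 0.5400]  H_jac=[0.7865 0.6176]  S=[1.0610]  K=[0.5229; 0.4344]  nu=[-1.3527]  x^+=[1.4576, 1.1124]  P^+=[0.2881 -0.0790; -0.0790 0.3398]
step 2: x^-=[1.7358, 1.1124]  P^-=[0.3998 0.0189; 0.0189 0.4598]  H_jac=[0.8419 0.5396]  S=[0.7745]  K=[0.4478; 0.3409]  nu=[-0.2916]  x^+=[1.6052, 1.0130]  P^+=[0.2445 -0.0993; -0.0993 0.3698]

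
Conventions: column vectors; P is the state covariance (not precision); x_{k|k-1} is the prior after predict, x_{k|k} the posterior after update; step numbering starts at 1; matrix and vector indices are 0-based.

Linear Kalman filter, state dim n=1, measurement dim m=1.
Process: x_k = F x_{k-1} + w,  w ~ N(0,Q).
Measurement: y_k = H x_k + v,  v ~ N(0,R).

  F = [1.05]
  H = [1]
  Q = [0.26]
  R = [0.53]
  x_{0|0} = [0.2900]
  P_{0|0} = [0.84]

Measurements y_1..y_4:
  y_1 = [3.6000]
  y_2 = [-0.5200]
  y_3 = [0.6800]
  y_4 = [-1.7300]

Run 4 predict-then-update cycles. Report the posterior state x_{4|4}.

x_post = [-0.4811]

step 1: x^-=[0.3045]  P^-=[1.1861]  S=[1.7161]  K=[0.6912]  nu=[3.2955]  x^+=[2.5822]  P^+=[0.3663]
step 2: x^-=[2.7113]  P^-=[0.6639]  S=[1.1939]  K=[0.5561]  nu=[-3.2313]  x^+=[0.9145]  P^+=[0.2947]
step 3: x^-=[0.9602]  P^-=[0.5849]  S=[1.1149]  K=[0.5246]  nu=[-0.2802]  x^+=[0.8132]  P^+=[0.2781]
step 4: x^-=[0.8539]  P^-=[0.5666]  S=[1.0966]  K=[0.5167]  nu=[-2.5839]  x^+=[-0.4811]  P^+=[0.2738]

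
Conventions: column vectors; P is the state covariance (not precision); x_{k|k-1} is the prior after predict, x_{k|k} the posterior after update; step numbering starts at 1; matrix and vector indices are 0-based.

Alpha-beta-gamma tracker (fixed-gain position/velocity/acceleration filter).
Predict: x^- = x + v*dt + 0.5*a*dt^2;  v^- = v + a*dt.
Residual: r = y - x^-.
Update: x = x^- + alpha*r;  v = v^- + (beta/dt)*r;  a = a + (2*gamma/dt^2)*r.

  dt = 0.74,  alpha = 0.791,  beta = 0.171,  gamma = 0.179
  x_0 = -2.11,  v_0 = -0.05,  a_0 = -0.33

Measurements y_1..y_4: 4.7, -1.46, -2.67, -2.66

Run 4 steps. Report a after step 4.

step 1: x_pred=-2.2374  r=6.9374  x^+=3.2501  v^+=1.3089  a^+=4.2054
step 2: x_pred=5.3701  r=-6.8301  x^+=-0.0325  v^+=2.8426  a^+=-0.2599
step 3: x_pred=1.9998  r=-4.6698  x^+=-1.6940  v^+=1.5711  a^+=-3.3128
step 4: x_pred=-1.4384  r=-1.2216  x^+=-2.4047  v^+=-1.1626  a^+=-4.1115

a_post = -4.1115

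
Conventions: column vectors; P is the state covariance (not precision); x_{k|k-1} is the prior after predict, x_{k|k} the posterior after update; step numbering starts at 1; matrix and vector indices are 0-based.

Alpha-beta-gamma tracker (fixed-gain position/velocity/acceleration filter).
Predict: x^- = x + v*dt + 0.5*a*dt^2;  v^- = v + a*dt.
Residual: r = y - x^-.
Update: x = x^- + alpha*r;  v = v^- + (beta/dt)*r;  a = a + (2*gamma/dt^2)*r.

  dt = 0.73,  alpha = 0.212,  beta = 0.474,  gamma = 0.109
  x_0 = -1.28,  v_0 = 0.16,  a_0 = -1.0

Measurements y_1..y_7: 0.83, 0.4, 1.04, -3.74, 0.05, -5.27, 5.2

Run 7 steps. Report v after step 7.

step 1: x_pred=-1.4297  r=2.2597  x^+=-0.9506  v^+=0.8972  a^+=-0.0756
step 2: x_pred=-0.3158  r=0.7158  x^+=-0.1640  v^+=1.3068  a^+=0.2172
step 3: x_pred=0.8478  r=0.1922  x^+=0.8885  v^+=1.5901  a^+=0.2958
step 4: x_pred=2.1282  r=-5.8682  x^+=0.8841  v^+=-2.0042  a^+=-2.1047
step 5: x_pred=-1.1398  r=1.1898  x^+=-0.8875  v^+=-2.7681  a^+=-1.6180
step 6: x_pred=-3.3394  r=-1.9306  x^+=-3.7487  v^+=-5.2029  a^+=-2.4078
step 7: x_pred=-8.1883  r=13.3883  x^+=-5.3500  v^+=1.7327  a^+=3.0691

v_post = 1.7327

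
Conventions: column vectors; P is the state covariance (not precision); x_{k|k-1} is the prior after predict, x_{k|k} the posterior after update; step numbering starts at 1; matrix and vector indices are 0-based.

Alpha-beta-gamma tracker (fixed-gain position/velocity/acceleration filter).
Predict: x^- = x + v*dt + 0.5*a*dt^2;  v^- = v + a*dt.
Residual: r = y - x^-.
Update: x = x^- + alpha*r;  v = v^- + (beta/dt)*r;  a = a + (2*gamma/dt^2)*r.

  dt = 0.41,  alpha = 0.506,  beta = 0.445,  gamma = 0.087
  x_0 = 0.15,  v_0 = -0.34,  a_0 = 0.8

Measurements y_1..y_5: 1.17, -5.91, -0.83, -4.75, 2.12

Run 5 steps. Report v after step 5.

step 1: x_pred=0.0778  r=1.0922  x^+=0.6305  v^+=1.1734  a^+=1.9305
step 2: x_pred=1.2738  r=-7.1838  x^+=-2.3612  v^+=-5.8322  a^+=-5.5055
step 3: x_pred=-5.2151  r=4.3851  x^+=-2.9962  v^+=-3.3300  a^+=-0.9664
step 4: x_pred=-4.4428  r=-0.3072  x^+=-4.5982  v^+=-4.0597  a^+=-1.2845
step 5: x_pred=-6.3706  r=8.4906  x^+=-2.0744  v^+=4.6292  a^+=7.5042

v_post = 4.6292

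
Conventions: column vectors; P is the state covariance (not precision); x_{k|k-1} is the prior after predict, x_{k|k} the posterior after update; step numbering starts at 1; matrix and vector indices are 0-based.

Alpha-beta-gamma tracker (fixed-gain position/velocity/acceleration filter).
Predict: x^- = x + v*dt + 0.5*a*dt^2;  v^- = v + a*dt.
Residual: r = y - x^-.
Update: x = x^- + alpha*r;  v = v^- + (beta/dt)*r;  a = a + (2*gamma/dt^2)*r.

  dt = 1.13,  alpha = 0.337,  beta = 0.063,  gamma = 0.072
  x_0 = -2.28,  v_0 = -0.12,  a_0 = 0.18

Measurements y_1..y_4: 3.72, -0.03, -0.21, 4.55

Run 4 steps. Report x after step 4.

x_post = 4.3307

step 1: x_pred=-2.3007  r=6.0207  x^+=-0.2717  v^+=0.4191  a^+=0.8590
step 2: x_pred=0.7502  r=-0.7802  x^+=0.4873  v^+=1.3462  a^+=0.7710
step 3: x_pred=2.5007  r=-2.7107  x^+=1.5872  v^+=2.0663  a^+=0.4653
step 4: x_pred=4.2192  r=0.3308  x^+=4.3307  v^+=2.6105  a^+=0.5026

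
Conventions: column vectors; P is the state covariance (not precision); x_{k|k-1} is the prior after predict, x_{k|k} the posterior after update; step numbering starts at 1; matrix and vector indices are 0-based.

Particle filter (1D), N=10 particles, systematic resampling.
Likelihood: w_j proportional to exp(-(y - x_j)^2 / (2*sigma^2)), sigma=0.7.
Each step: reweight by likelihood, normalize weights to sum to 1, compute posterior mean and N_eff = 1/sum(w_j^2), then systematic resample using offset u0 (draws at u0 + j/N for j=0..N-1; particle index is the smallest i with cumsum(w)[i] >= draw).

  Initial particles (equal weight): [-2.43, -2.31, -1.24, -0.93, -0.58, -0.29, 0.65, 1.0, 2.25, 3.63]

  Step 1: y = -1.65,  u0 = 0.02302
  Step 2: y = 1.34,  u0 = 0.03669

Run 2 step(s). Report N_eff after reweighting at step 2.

step 1: w=[0.1746, 0.2083, 0.2737, 0.1914, 0.1010, 0.0492, 0.0015, 0.0003, 0.0000, 0.0000]  mean=-1.4946  Neff=5.0489  idx=[0, 0, 1, 1, 2, 2, 2, 3, 3, 4]
step 2: w=[0.0000, 0.0000, 0.0000, 0.0000, 0.0303, 0.0303, 0.0303, 0.1406, 0.1406, 0.6278]  mean=-0.7386  Neff=2.2914  idx=[5, 7, 8, 8, 9, 9, 9, 9, 9, 9]

N_eff = 2.2914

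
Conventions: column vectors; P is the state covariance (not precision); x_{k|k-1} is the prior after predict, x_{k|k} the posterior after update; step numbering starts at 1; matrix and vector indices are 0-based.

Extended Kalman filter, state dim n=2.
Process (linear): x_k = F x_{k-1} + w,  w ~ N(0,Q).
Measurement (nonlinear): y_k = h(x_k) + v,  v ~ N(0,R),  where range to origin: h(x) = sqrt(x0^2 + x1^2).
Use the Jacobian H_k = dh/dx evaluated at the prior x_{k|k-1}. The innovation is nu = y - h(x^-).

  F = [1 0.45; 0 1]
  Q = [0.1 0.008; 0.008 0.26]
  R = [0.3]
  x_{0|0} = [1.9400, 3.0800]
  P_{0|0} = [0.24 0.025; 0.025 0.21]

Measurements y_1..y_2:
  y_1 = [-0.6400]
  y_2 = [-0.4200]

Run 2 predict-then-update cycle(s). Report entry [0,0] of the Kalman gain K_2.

step 1: x^-=[3.3260, 3.0800]  P^-=[0.4050 0.1275; 0.1275 0.4700]  H_jac=[0.7337 0.6795]  S=[0.8621]  K=[0.4452; 0.4789]  nu=[-5.1731]  x^+=[1.0231, 0.6026]  P^+=[0.2342 -0.0563; -0.0563 0.2723]
step 2: x^-=[1.2942, 0.6026]  P^-=[0.3386 0.0742; 0.0742 0.5323]  H_jac=[0.9066 0.4221]  S=[0.7299]  K=[0.4635; 0.4000]  nu=[-1.8476]  x^+=[0.4379, -0.1364]  P^+=[0.1818 -0.0611; -0.0611 0.4155]

K[0,0] = 0.4635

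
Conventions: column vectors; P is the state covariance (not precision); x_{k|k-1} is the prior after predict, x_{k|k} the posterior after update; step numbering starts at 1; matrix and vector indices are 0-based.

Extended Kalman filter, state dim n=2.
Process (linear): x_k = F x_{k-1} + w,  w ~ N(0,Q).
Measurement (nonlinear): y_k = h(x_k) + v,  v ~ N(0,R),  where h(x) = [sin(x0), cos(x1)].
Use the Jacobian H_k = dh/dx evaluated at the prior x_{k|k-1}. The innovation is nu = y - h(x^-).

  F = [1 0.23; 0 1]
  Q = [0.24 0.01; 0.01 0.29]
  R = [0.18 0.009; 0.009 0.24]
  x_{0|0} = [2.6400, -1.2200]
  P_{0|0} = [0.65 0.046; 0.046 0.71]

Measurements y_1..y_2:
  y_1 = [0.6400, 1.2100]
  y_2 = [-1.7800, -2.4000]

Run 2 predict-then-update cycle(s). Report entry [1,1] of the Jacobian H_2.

step 1: x^-=[2.3594, -1.2200]  P^-=[0.9487 0.2193; 0.2193 1.0000]  H_jac=[-0.7094 0.0000; 0.0000 0.9391]  S=[0.6574 -0.1371; -0.1371 1.1219]  K=[-1.0112 0.0600; -0.0637 0.8293]  nu=[-0.0648, 0.8664]  x^+=[2.4769, -0.4974]  P^+=[0.2558 0.0056; 0.0056 0.2113]
step 2: x^-=[2.3625, -0.4974]  P^-=[0.5096 0.0642; 0.0642 0.5013]  H_jac=[-0.7116 0.0000; 0.0000 0.4772]  S=[0.4380 -0.0128; -0.0128 0.3541]  K=[-0.8262 0.0567; -0.0847 0.6724]  nu=[-2.4826, -3.2788]  x^+=[4.2278, -2.4918]  P^+=[0.2083 0.0129; 0.0129 0.3366]

H_jac[1,1] = 0.4772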